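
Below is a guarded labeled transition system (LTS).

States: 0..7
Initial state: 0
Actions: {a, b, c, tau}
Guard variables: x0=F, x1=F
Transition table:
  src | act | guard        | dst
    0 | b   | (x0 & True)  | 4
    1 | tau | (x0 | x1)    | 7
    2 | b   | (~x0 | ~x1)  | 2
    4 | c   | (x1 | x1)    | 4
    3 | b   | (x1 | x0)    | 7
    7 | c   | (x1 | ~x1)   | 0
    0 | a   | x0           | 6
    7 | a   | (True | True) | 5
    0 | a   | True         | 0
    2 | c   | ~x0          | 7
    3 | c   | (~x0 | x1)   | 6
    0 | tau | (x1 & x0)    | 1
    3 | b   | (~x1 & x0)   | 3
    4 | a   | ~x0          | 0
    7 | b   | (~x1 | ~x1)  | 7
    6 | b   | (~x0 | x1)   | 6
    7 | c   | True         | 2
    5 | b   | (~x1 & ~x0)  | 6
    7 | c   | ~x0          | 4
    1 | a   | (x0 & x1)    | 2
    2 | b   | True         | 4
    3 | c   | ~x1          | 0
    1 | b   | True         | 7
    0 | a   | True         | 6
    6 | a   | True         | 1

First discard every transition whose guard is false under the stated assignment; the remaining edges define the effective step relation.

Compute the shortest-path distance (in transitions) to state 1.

Answer: 2

Trace:
BFS to 1:
  Layer 0: {0}
  Layer 1: {6}
  Layer 2: {1}
depth(1)=2, e.g. a·a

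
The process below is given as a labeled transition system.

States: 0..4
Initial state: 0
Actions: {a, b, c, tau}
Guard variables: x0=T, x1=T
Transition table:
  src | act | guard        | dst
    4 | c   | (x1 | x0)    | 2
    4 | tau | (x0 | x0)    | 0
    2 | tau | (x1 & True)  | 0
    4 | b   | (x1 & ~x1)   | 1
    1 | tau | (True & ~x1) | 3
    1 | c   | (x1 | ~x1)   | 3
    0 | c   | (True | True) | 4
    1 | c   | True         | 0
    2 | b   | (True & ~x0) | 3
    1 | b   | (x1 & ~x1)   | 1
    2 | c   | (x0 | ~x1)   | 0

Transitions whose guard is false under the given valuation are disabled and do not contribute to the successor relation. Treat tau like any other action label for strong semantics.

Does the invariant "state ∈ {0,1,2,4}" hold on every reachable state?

Answer: INVARIANT HOLDS

Working:
Inv-set: {0,1,2,4}
R = {0,2,4}
  0: ✓
  2: ✓
  4: ✓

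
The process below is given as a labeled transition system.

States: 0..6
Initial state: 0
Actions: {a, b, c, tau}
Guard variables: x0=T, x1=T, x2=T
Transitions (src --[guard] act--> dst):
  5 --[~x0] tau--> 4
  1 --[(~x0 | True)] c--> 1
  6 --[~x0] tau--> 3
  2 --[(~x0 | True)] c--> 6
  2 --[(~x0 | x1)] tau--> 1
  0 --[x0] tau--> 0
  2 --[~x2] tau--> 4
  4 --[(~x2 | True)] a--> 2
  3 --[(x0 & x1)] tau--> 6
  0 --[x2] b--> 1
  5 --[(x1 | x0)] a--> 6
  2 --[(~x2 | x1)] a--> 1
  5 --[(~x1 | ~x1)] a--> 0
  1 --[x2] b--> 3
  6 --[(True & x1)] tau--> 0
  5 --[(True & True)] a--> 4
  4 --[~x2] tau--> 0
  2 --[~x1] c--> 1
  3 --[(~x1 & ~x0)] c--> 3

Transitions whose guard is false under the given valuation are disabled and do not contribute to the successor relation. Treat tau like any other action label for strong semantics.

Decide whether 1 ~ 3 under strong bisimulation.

Answer: NOT BISIMILAR

Analysis:
Compute ~ classes (split until stable):
  P[0] = {{0,1,2,3,4,5,6}}
  P[1] = {{0},{1},{2},{3,6},{4,5}}
  P[2] = {{0},{1},{2},{3},{4},{5},{6}}
stable after 3 split(s): 7 block(s)
1∈{1}, 3∈{3}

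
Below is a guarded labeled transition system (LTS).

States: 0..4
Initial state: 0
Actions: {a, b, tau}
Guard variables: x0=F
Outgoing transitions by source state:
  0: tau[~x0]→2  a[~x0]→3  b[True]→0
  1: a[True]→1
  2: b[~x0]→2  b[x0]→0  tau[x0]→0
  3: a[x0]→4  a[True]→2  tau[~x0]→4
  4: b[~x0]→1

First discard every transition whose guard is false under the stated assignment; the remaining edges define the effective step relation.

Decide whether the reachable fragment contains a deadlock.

R = {0,1,2,3,4}
  0: a→3  b→0  tau→2  [deg 3]
  1: a→1  [deg 1]
  2: b→2  [deg 1]
  3: a→2  tau→4  [deg 2]
  4: b→1  [deg 1]

Answer: DEADLOCK-FREE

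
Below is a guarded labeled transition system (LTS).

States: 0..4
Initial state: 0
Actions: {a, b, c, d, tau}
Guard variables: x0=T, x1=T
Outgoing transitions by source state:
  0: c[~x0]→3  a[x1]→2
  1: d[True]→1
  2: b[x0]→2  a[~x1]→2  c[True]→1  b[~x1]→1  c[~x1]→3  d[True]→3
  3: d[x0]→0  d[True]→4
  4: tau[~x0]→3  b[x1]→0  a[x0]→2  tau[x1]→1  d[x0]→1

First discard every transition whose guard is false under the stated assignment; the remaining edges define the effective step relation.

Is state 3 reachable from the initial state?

11 transition(s) survive guard evaluation.
L0 = {0}
L1 = {2}  now seen {0,2}
L2 = {1,3}  now seen {0,1,2,3}
L3 = {4}  now seen {0,1,2,3,4}
R = {0,1,2,3,4}
witness 3: a·d

Answer: REACHABLE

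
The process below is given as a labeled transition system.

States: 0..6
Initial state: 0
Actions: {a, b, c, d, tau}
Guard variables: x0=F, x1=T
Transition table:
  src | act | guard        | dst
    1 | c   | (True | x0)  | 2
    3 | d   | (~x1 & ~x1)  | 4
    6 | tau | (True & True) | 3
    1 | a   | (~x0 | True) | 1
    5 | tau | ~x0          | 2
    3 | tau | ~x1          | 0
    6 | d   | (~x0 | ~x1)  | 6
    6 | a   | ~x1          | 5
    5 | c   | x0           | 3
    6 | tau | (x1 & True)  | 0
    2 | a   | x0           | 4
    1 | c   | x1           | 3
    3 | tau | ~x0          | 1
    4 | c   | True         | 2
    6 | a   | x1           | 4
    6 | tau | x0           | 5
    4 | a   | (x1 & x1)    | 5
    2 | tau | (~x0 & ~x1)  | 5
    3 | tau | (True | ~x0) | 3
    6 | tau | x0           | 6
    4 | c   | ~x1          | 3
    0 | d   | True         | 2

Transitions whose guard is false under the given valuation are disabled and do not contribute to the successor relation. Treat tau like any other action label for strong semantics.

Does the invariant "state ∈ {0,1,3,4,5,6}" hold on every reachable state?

Allowed set {0,1,3,4,5,6}
Reach set: {0,2}
  0: ✓
  2: ✗ unsafe
counterexample path to 2: d

Answer: INVARIANT VIOLATED at state 2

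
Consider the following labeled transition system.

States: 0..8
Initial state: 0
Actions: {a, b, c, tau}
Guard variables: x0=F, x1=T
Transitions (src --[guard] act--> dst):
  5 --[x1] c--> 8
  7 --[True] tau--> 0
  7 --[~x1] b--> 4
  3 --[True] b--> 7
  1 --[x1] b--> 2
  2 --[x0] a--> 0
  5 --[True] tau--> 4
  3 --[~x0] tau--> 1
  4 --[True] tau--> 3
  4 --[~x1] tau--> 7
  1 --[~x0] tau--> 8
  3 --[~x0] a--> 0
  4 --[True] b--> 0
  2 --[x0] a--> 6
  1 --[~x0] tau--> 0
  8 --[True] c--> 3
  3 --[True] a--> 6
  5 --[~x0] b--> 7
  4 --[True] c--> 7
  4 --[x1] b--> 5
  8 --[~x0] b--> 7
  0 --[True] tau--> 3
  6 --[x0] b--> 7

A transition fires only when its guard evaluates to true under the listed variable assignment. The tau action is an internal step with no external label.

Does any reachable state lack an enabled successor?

R = {0,1,2,3,6,7,8}
  0: tau→3  [1 exit(s)]
  1: b→2  tau→0  tau→8  [3 exit(s)]
  2: ∅  [STUCK]
  3: a→0  a→6  b→7  tau→1  [4 exit(s)]
  6: ∅  [STUCK]
  7: tau→0  [1 exit(s)]
  8: b→7  c→3  [2 exit(s)]
witness 2: tau·tau·b

Answer: DEADLOCK at state 2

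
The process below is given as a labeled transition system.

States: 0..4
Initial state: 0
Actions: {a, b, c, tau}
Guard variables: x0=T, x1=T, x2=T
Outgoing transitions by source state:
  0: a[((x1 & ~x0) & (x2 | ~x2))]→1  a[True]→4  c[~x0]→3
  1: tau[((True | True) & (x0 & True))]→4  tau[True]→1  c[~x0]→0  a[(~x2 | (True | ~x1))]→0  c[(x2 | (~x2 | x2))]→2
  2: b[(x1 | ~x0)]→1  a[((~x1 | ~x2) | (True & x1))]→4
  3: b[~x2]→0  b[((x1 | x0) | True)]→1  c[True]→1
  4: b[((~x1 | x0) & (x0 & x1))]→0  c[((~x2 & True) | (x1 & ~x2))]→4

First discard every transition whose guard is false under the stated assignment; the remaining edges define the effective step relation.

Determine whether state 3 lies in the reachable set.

Answer: UNREACHABLE

Analysis:
Guard filter leaves 10 enabled edge(s).
Layer 0: {0}
Layer 1: {4}  cumulative {0,4}
Reach set: {0,4}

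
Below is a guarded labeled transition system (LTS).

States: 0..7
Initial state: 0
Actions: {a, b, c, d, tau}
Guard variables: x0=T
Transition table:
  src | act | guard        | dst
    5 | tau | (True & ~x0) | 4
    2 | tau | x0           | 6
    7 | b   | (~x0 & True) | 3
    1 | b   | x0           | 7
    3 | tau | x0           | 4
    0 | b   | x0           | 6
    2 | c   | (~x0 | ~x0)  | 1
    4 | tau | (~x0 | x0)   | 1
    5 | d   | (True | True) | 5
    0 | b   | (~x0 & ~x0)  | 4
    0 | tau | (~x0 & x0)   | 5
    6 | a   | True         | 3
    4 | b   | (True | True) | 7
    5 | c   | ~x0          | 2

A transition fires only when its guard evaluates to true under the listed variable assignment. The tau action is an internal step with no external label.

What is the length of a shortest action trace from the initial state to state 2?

Layered search for 2:
  depth 0: {0}
  depth 1: {6}
  depth 2: {3}
  depth 3: {4}
  depth 4: {1,7}
2 never appears.

Answer: UNREACHABLE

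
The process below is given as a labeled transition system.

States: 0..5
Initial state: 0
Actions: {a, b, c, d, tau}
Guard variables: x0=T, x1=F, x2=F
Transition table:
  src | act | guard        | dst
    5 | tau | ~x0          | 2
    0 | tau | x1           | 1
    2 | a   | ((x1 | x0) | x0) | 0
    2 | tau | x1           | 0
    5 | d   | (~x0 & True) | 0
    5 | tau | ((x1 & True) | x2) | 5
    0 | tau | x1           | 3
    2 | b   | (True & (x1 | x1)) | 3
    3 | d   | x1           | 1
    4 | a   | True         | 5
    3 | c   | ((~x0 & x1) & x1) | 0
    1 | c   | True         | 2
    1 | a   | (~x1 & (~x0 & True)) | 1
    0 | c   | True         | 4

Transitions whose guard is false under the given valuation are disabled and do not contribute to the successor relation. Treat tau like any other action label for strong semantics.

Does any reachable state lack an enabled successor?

Answer: DEADLOCK at state 5

Analysis:
Reach set: {0,4,5}
  0: c→4  [deg 1]
  4: a→5  [deg 1]
  5: ∅  [STUCK]
Path to 5: c·a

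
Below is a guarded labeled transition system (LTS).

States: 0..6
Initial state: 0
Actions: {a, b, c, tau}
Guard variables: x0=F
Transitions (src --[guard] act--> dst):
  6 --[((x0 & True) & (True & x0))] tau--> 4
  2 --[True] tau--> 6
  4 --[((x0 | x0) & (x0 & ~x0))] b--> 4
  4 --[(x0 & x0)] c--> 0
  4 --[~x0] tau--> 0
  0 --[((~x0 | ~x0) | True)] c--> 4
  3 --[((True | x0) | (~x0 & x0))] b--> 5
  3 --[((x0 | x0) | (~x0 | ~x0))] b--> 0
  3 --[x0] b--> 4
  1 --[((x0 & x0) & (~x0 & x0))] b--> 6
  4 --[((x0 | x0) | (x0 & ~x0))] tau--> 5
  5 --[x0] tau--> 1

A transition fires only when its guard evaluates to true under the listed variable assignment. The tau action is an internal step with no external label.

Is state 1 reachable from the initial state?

5 transition(s) survive guard evaluation.
depth 0: {0}
depth 1: {4}  total {0,4}
R = {0,4}

Answer: UNREACHABLE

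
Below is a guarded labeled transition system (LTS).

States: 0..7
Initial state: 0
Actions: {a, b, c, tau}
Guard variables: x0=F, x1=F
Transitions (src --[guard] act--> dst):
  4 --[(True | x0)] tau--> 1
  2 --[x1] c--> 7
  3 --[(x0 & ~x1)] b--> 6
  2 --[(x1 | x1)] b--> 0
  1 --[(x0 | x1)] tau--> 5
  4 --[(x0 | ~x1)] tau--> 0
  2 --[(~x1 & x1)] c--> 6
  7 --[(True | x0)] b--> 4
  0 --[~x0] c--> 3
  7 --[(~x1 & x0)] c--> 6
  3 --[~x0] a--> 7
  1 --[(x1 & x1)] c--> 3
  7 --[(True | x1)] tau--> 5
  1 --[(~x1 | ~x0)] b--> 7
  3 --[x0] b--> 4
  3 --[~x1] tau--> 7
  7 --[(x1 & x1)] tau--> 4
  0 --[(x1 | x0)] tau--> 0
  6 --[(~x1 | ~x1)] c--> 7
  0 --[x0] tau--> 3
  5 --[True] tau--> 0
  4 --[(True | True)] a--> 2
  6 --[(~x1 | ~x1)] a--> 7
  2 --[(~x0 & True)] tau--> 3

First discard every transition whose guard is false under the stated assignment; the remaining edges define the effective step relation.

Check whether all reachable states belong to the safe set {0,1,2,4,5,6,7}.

Allowed set {0,1,2,4,5,6,7}
Reach set: {0,1,2,3,4,5,7}
  0: ✓
  1: ✓
  2: ✓
  3: VIOLATES
  4: ✓
  5: ✓
  7: ✓
witness against invariant: c → 3

Answer: INVARIANT VIOLATED at state 3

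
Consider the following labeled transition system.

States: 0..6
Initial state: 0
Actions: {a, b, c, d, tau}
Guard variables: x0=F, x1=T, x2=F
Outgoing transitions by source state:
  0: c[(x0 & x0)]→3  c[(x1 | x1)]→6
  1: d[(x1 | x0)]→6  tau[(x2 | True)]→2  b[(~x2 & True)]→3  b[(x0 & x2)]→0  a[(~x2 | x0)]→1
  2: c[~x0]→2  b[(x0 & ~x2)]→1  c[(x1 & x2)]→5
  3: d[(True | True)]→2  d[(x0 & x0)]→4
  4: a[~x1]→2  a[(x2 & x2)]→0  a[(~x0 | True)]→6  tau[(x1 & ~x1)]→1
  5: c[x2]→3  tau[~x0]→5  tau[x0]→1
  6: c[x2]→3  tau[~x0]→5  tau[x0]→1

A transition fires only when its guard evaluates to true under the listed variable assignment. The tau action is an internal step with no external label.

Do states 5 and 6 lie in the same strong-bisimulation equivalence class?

Bisimulation quotient by refinement:
  P[0] = {{0,1,2,3,4,5,6}}
  P[1] = {{0,2},{1},{3},{4},{5,6}}
  P[2] = {{0},{1},{2},{3},{4},{5,6}}
6 equivalence class(es) (converged in 3)
[5]={5,6}  [6]={5,6}

Answer: BISIMILAR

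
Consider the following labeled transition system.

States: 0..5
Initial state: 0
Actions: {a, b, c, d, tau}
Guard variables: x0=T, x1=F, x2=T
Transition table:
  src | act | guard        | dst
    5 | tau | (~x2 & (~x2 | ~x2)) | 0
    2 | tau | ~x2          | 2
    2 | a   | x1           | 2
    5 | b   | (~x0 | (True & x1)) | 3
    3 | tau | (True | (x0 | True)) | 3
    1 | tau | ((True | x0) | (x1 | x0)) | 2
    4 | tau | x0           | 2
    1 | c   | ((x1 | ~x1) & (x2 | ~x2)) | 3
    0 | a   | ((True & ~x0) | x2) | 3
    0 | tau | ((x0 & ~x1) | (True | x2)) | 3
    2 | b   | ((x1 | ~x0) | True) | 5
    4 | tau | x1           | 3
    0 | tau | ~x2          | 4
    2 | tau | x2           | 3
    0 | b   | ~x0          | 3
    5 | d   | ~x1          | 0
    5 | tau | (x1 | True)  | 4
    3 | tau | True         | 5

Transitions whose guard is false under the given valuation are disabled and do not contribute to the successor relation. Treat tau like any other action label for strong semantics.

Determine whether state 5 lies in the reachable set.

11 transition(s) survive guard evaluation.
Layer 0: {0}
Layer 1: {3}  cumulative {0,3}
Layer 2: {5}  cumulative {0,3,5}
Layer 3: {4}  cumulative {0,3,4,5}
Layer 4: {2}  cumulative {0,2,3,4,5}
Reachable = {0,2,3,4,5}
witness 5: a·tau

Answer: REACHABLE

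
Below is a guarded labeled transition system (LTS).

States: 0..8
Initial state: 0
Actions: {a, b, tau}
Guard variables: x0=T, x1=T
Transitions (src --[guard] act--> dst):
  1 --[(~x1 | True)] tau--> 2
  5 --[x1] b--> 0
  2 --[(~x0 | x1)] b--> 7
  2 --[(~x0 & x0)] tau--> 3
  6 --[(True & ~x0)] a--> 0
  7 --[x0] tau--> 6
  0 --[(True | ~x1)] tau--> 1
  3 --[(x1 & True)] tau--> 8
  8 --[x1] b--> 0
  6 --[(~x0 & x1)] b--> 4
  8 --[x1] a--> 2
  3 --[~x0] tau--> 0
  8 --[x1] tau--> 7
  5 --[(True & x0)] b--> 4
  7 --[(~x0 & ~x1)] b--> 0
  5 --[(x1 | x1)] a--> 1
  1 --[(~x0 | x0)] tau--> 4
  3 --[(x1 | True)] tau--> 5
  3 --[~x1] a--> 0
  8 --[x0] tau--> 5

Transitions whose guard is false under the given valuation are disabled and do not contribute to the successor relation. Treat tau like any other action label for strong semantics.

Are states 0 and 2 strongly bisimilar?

Answer: NOT BISIMILAR

Analysis:
Compute ~ classes (split until stable):
  round 0: {{0,1,2,3,4,5,6,7,8}}
  round 1: {{0,1,3,7},{2},{4,6},{5},{8}}
  round 2: {{0},{1},{2},{3},{4,6},{5},{7},{8}}
8 equivalence class(es) (converged in 3)
class of 0: {0}; class of 2: {2}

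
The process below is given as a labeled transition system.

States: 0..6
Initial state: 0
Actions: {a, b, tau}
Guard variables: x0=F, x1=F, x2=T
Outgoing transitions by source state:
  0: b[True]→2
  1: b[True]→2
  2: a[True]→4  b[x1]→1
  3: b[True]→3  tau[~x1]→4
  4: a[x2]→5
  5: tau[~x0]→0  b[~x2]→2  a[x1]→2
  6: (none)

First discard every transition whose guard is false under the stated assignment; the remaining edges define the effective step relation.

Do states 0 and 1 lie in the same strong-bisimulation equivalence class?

Answer: BISIMILAR

Trace:
Refine partition for ~:
  round 0: {{0,1,2,3,4,5,6}}
  round 1: {{0,1},{2,4},{3},{5},{6}}
  round 2: {{0,1},{2},{3},{4},{5},{6}}
6 equivalence class(es) (converged in 3)
[0]={0,1}  [1]={0,1}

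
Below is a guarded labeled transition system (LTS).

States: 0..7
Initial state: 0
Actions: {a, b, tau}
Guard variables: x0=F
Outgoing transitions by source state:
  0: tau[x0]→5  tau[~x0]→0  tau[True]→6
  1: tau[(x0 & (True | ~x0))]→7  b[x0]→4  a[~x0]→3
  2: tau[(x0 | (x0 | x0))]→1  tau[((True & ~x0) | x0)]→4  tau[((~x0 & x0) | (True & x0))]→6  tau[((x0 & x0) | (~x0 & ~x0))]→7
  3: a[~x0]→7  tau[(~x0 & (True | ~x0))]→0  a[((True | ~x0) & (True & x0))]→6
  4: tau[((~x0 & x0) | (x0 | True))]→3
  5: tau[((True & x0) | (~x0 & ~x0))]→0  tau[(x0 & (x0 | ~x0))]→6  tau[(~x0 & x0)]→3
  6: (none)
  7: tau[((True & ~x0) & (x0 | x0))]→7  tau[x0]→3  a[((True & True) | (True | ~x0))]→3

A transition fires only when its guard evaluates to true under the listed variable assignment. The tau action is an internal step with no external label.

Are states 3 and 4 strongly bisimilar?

Compute ~ classes (split until stable):
  P[0] = {{0,1,2,3,4,5,6,7}}
  P[1] = {{0,2,4,5},{1,7},{3},{6}}
  P[2] = {{0},{1,7},{2},{3},{4},{5},{6}}
Fixed point at round 3; 7 class(es).
3∈{3}, 4∈{4}

Answer: NOT BISIMILAR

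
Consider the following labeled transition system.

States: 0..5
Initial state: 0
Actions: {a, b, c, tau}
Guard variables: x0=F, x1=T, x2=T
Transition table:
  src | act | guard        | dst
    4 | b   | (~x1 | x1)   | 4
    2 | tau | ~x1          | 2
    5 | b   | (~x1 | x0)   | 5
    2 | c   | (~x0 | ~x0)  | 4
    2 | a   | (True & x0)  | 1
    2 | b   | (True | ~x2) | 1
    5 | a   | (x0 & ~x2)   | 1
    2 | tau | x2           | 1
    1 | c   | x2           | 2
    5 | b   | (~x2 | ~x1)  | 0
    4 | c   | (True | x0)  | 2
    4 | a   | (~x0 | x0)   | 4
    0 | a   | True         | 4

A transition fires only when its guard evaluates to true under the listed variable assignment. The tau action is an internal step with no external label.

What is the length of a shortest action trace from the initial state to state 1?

Answer: 3

Working:
BFS to 1:
  L0 = {0}
  L1 = {4}
  L2 = {2}
  L3 = {1}
1 enters at depth 3; path a·c·b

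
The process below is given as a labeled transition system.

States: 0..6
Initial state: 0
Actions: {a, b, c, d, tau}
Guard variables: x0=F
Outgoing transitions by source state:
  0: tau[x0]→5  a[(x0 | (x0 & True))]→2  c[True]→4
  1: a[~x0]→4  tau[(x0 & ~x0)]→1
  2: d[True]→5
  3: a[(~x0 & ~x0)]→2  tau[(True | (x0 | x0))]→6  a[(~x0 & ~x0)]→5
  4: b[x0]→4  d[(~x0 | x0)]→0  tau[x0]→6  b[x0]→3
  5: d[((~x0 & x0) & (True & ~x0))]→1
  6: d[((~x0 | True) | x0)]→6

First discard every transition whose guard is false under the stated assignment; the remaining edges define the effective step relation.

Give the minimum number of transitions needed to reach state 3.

Layered search for 3:
  L0 = {0}
  L1 = {4}
3 never appears.

Answer: UNREACHABLE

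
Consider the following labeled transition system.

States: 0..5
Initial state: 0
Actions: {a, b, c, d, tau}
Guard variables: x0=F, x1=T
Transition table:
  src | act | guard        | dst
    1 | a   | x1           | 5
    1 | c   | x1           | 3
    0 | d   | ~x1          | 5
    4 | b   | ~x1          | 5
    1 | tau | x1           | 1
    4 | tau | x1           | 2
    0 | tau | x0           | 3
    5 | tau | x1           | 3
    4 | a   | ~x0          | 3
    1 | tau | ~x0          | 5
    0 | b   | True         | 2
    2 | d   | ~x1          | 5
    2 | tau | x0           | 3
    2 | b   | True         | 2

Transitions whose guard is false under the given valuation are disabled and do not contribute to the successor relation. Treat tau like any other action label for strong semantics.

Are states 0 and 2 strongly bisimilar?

Answer: BISIMILAR

Trace:
Refine partition for ~:
  round 0: {{0,1,2,3,4,5}}
  round 1: {{0,2},{1},{3},{4},{5}}
Fixed point at round 2; 5 class(es).
0∈{0,2}, 2∈{0,2}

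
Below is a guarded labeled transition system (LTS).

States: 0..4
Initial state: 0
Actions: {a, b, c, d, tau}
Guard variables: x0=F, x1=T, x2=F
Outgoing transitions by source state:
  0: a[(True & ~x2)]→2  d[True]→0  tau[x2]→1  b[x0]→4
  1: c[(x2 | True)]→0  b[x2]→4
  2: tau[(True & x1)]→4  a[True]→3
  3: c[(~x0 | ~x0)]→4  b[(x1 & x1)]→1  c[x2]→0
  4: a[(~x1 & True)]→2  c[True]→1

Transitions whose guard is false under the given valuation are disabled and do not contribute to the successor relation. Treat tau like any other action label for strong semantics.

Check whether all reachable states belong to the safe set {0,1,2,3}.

Answer: INVARIANT VIOLATED at state 4

Trace:
Allowed set {0,1,2,3}
Reach set: {0,1,2,3,4}
  0: safe
  1: safe
  2: safe
  3: safe
  4: outside
reach 4 via a·tau — violates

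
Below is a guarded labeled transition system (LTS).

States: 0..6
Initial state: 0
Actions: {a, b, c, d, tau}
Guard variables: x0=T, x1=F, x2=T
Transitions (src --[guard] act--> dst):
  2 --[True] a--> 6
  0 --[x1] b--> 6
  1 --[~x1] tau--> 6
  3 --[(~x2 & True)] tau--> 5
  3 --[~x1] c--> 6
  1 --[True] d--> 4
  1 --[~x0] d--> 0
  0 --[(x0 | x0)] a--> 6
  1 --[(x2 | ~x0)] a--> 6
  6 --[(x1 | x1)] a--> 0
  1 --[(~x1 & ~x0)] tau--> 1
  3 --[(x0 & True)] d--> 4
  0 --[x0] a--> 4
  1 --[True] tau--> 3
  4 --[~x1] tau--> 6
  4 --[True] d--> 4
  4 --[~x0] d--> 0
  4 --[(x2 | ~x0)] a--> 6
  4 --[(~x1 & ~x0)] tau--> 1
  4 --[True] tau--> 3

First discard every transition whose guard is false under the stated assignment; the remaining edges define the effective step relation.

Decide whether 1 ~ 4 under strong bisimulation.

Bisimulation quotient by refinement:
  π0 = {{0,1,2,3,4,5,6}}
  π1 = {{0,2},{1,4},{3},{5,6}}
  π2 = {{0},{1,4},{2},{3},{5,6}}
stable after 3 split(s): 5 block(s)
1∈{1,4}, 4∈{1,4}

Answer: BISIMILAR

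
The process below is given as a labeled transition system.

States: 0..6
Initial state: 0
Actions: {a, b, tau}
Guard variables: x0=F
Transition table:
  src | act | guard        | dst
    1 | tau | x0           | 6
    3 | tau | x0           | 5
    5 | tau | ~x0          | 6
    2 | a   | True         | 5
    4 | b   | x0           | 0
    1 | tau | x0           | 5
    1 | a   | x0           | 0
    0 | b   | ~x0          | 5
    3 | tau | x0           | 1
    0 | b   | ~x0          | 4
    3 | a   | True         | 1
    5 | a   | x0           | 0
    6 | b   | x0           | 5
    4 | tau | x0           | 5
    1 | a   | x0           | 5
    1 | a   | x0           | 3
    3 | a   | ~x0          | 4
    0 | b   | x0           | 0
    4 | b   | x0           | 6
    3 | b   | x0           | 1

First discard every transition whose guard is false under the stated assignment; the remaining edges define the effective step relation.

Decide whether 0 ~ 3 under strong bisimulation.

Answer: NOT BISIMILAR

Trace:
Bisimulation quotient by refinement:
  P[0] = {{0,1,2,3,4,5,6}}
  P[1] = {{0},{1,4,6},{2,3},{5}}
  P[2] = {{0},{1,4,6},{2},{3},{5}}
5 equivalence class(es) (converged in 3)
0∈{0}, 3∈{3}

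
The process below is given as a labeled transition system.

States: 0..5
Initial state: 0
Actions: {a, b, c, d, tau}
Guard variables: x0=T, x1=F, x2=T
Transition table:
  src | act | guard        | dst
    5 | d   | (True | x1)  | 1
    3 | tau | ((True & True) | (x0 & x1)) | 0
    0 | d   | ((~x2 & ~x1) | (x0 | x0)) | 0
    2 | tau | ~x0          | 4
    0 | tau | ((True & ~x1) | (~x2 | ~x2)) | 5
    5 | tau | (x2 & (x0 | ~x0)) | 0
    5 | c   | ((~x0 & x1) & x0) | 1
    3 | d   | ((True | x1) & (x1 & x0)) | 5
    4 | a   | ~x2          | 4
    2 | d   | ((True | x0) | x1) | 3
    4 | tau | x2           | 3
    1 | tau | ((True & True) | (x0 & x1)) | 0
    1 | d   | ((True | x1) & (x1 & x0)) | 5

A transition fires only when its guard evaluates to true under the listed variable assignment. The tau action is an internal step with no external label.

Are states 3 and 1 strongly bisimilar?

Answer: BISIMILAR

Working:
Bisimulation quotient by refinement:
  P[0] = {{0,1,2,3,4,5}}
  P[1] = {{0,5},{1,3,4},{2}}
  P[2] = {{0},{1,3},{2},{4},{5}}
stable after 3 split(s): 5 block(s)
[3]={1,3}  [1]={1,3}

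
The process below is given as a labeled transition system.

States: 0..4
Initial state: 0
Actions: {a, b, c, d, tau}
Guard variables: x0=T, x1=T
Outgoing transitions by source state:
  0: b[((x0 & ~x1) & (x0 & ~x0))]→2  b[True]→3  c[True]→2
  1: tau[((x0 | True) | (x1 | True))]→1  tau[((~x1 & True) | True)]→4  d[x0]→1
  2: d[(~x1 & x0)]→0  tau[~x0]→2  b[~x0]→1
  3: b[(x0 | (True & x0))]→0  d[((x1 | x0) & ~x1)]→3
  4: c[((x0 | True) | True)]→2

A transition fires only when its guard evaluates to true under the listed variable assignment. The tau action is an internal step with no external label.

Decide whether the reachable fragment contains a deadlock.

Answer: DEADLOCK at state 2

Working:
R = {0,2,3}
  0: b→3  c→2  [deg 2]
  2: ∅  [no exit]
  3: b→0  [deg 1]
Path to 2: c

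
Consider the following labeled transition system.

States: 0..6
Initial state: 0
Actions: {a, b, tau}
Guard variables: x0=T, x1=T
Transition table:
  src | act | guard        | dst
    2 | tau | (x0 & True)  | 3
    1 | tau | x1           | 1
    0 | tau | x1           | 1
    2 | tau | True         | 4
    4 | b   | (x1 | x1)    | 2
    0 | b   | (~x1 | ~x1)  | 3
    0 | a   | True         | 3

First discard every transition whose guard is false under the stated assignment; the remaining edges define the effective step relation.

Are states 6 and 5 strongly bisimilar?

Bisimulation quotient by refinement:
  P[0] = {{0,1,2,3,4,5,6}}
  P[1] = {{0},{1,2},{3,5,6},{4}}
  P[2] = {{0},{1},{2},{3,5,6},{4}}
Fixed point at round 3; 5 class(es).
[6]={3,5,6}  [5]={3,5,6}

Answer: BISIMILAR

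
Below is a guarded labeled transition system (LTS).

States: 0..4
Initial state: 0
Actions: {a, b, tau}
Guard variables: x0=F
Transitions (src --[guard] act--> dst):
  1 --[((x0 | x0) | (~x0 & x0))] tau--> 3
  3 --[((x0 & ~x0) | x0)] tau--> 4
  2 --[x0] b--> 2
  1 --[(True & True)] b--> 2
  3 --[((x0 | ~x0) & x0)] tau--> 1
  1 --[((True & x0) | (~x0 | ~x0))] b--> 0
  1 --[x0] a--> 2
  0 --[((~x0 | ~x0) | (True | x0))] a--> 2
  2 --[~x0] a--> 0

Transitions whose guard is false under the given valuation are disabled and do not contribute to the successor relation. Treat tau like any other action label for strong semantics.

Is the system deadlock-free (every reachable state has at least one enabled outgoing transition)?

Answer: DEADLOCK-FREE

Trace:
Reachable = {0,2}
  0: a→2  [1 exit(s)]
  2: a→0  [1 exit(s)]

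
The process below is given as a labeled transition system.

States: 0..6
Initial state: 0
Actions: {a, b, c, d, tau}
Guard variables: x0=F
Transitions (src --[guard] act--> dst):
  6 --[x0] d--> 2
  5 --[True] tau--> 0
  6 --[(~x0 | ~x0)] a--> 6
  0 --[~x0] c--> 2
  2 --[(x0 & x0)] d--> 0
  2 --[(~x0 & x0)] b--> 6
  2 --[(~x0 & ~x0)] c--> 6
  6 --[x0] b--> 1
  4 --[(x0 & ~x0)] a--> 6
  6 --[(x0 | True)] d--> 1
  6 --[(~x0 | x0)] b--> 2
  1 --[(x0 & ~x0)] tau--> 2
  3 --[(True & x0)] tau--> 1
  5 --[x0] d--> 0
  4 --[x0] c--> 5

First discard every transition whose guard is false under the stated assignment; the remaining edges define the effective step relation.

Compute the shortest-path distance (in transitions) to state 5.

BFS to 5:
  Layer 0: {0}
  Layer 1: {2}
  Layer 2: {6}
  Layer 3: {1}
5 never appears.

Answer: UNREACHABLE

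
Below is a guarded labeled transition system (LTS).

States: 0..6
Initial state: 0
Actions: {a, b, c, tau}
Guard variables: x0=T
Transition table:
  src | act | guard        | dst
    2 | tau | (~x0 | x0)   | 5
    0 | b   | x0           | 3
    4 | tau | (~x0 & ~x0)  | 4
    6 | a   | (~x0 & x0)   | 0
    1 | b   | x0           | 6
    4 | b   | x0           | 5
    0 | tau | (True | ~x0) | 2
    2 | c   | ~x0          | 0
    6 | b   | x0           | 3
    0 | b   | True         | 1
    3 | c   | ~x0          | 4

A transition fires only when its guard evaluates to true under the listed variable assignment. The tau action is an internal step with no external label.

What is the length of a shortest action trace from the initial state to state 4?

Answer: UNREACHABLE

Working:
Layered search for 4:
  Layer 0: {0}
  Layer 1: {1,2,3}
  Layer 2: {5,6}
4 never appears.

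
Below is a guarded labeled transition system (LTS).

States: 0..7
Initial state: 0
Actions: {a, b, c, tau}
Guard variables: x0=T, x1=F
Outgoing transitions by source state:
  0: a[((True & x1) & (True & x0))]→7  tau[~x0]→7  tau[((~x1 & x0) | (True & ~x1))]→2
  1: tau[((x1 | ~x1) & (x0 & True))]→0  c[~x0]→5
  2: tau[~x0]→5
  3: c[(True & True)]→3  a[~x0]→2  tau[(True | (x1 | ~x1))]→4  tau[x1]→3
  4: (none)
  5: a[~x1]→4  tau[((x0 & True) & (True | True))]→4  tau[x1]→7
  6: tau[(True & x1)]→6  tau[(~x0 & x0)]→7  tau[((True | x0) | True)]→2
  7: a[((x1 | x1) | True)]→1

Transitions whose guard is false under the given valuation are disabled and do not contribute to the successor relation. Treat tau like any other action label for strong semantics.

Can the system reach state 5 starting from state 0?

Answer: UNREACHABLE

Trace:
8 transition(s) survive guard evaluation.
depth 0: {0}
depth 1: {2}  total {0,2}
Reachable = {0,2}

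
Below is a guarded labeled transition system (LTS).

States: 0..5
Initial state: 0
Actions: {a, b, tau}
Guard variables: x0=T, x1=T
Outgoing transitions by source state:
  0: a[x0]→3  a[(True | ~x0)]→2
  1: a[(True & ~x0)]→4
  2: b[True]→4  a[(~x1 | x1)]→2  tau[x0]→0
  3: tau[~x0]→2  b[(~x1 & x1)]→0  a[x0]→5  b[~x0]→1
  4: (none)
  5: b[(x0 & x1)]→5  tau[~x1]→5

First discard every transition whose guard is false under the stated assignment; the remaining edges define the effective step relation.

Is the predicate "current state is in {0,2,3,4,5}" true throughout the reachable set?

Answer: INVARIANT HOLDS

Working:
Inv-set: {0,2,3,4,5}
R = {0,2,3,4,5}
  0: ok
  2: ok
  3: ok
  4: ok
  5: ok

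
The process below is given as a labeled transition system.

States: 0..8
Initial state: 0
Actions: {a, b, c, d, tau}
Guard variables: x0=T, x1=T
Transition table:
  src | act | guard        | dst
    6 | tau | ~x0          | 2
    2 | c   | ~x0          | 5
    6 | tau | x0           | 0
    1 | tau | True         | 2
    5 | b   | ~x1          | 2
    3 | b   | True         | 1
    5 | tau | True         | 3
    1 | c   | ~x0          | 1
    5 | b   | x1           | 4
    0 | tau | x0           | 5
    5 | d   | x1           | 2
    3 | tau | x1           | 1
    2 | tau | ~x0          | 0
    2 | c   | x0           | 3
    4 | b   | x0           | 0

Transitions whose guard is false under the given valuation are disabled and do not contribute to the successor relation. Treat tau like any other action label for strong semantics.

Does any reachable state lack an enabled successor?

Reach set: {0,1,2,3,4,5}
  0: tau→5  [1 exit(s)]
  1: tau→2  [1 exit(s)]
  2: c→3  [1 exit(s)]
  3: b→1  tau→1  [2 exit(s)]
  4: b→0  [1 exit(s)]
  5: b→4  d→2  tau→3  [3 exit(s)]

Answer: DEADLOCK-FREE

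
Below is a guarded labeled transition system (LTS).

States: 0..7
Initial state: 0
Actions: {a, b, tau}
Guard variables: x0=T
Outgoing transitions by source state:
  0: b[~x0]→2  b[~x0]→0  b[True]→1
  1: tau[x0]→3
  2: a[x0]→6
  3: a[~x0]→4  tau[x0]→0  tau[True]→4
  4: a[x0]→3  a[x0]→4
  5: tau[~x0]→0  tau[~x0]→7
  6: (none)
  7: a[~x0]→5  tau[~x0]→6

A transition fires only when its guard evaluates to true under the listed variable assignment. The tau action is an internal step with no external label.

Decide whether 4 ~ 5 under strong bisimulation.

Refine partition for ~:
  P[0] = {{0,1,2,3,4,5,6,7}}
  P[1] = {{0},{1,3},{2,4},{5,6,7}}
  P[2] = {{0},{1},{2},{3},{4},{5,6,7}}
stable after 3 split(s): 6 block(s)
class of 4: {4}; class of 5: {5,6,7}

Answer: NOT BISIMILAR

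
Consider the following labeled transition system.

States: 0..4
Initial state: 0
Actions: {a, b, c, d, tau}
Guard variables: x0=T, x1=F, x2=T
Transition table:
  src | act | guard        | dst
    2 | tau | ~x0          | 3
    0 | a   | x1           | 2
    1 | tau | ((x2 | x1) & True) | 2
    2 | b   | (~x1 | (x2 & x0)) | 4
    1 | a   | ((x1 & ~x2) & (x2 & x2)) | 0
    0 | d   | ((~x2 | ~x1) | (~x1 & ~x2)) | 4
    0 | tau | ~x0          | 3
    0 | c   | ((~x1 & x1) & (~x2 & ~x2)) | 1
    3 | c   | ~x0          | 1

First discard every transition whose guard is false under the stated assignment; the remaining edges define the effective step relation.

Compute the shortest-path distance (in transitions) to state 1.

Breadth-first toward 1:
  depth 0: {0}
  depth 1: {4}
1 never appears.

Answer: UNREACHABLE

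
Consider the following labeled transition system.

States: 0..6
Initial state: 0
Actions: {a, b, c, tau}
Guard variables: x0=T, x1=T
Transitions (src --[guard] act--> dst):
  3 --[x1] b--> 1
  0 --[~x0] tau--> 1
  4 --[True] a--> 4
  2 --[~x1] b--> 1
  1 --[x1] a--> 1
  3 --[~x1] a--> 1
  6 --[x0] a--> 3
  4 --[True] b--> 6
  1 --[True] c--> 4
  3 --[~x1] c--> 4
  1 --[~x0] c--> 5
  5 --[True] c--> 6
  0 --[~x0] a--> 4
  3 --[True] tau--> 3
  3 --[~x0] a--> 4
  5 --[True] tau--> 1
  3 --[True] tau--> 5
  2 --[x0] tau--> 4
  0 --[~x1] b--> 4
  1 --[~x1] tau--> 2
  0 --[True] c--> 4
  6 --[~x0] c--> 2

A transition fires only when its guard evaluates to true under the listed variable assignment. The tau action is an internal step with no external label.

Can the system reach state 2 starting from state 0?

12 transition(s) survive guard evaluation.
Layer 0: {0}
Layer 1: {4}  cumulative {0,4}
Layer 2: {6}  cumulative {0,4,6}
Layer 3: {3}  cumulative {0,3,4,6}
Layer 4: {1,5}  cumulative {0,1,3,4,5,6}
Reachable = {0,1,3,4,5,6}

Answer: UNREACHABLE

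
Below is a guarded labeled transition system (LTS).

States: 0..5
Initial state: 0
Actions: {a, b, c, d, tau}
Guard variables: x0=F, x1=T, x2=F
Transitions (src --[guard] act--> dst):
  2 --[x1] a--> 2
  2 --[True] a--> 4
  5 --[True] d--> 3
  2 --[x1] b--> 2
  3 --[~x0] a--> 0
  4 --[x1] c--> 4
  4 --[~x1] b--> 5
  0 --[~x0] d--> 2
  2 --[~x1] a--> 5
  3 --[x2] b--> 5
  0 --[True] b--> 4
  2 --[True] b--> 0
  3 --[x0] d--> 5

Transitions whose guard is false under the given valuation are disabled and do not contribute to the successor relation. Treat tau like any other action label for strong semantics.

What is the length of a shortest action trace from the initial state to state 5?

Answer: UNREACHABLE

Trace:
Breadth-first toward 5:
  Layer 0: {0}
  Layer 1: {2,4}
5 never appears.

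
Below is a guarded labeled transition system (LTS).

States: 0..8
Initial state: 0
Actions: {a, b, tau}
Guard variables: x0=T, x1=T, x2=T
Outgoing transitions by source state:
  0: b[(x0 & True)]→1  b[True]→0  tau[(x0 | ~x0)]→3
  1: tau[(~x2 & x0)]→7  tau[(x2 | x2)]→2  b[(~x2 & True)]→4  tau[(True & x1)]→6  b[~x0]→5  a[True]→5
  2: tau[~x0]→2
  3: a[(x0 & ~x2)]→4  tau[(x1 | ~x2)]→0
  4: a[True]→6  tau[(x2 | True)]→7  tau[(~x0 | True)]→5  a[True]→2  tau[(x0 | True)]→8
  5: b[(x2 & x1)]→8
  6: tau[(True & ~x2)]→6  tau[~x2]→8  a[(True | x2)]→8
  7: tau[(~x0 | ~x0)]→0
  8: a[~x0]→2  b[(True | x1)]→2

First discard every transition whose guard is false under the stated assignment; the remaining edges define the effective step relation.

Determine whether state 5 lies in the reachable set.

Answer: REACHABLE

Analysis:
15 transition(s) survive guard evaluation.
L0 = {0}
L1 = {1,3}  now seen {0,1,3}
L2 = {2,5,6}  now seen {0,1,2,3,5,6}
L3 = {8}  now seen {0,1,2,3,5,6,8}
Reach set: {0,1,2,3,5,6,8}
witness 5: b·a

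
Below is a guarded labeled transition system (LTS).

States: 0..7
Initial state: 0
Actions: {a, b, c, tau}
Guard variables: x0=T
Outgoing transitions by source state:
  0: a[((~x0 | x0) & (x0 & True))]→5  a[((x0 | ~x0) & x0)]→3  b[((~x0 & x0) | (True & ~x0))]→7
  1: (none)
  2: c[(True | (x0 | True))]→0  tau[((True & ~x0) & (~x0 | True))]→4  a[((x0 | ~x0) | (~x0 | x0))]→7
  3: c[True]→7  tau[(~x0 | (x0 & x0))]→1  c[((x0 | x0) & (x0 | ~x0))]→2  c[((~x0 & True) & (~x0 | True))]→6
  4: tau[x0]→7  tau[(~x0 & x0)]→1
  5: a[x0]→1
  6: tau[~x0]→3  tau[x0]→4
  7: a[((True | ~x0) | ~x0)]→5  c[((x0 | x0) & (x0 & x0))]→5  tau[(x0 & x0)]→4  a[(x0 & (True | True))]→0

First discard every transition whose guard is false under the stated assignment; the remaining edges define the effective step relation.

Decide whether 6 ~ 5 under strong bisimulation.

Bisimulation quotient by refinement:
  π0 = {{0,1,2,3,4,5,6,7}}
  π1 = {{0,5},{1},{2},{3},{4,6},{7}}
  π2 = {{0},{1},{2},{3},{4},{5},{6},{7}}
8 equivalence class(es) (converged in 3)
[6]={6}  [5]={5}

Answer: NOT BISIMILAR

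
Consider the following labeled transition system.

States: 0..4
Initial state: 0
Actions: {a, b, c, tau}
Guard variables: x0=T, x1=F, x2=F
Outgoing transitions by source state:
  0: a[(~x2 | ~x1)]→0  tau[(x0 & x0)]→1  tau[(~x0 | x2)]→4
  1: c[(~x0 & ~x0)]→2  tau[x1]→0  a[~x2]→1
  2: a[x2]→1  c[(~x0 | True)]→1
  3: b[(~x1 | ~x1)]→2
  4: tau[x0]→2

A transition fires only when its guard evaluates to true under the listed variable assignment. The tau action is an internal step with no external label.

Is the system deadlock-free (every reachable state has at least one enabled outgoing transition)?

Answer: DEADLOCK-FREE

Working:
Reachable = {0,1}
  0: a→0  tau→1  [2 exit(s)]
  1: a→1  [1 exit(s)]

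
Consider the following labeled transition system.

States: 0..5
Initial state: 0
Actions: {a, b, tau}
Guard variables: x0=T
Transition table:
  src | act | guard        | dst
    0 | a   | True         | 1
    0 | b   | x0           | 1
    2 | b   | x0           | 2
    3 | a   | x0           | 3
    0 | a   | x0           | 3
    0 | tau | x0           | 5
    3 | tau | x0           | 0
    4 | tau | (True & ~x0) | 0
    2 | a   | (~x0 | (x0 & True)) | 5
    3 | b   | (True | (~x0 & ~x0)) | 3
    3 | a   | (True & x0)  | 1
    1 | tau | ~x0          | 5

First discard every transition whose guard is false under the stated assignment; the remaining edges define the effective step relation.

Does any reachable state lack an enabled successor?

R = {0,1,3,5}
  0: a→1  a→3  b→1  tau→5  [4 out]
  1: ∅  [no exit]
  3: a→1  a→3  b→3  tau→0  [4 out]
  5: ∅  [no exit]
witness 1: a

Answer: DEADLOCK at state 1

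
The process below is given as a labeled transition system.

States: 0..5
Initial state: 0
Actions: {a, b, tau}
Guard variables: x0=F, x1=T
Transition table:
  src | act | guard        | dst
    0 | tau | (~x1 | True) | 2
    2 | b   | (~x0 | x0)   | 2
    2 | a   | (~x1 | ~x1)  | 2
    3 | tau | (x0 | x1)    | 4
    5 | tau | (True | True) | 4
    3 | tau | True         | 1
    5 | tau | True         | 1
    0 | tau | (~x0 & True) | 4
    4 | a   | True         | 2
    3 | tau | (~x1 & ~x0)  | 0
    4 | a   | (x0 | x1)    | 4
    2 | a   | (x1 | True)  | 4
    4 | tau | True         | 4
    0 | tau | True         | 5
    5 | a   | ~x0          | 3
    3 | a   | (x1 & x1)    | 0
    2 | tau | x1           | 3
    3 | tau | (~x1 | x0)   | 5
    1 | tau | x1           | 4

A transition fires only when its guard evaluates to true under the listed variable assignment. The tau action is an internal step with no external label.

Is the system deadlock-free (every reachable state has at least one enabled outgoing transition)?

Reach set: {0,1,2,3,4,5}
  0: tau→2  tau→4  tau→5  [deg 3]
  1: tau→4  [deg 1]
  2: a→4  b→2  tau→3  [deg 3]
  3: a→0  tau→1  tau→4  [deg 3]
  4: a→2  a→4  tau→4  [deg 3]
  5: a→3  tau→1  tau→4  [deg 3]

Answer: DEADLOCK-FREE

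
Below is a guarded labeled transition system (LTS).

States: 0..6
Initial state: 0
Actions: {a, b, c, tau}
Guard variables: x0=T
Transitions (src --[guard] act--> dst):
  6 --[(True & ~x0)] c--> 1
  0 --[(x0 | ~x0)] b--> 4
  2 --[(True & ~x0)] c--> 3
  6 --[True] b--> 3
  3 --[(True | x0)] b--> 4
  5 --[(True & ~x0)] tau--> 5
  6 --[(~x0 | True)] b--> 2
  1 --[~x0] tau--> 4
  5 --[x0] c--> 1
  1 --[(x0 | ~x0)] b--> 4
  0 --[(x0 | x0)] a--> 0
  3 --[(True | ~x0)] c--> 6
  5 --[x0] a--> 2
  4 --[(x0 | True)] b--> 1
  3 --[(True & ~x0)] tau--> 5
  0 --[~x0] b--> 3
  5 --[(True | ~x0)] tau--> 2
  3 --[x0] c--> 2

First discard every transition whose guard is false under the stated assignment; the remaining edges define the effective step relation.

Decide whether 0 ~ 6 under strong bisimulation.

Bisimulation quotient by refinement:
  π0 = {{0,1,2,3,4,5,6}}
  π1 = {{0},{1,4,6},{2},{3},{5}}
  π2 = {{0},{1,4},{2},{3},{5},{6}}
6 equivalence class(es) (converged in 3)
class of 0: {0}; class of 6: {6}

Answer: NOT BISIMILAR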